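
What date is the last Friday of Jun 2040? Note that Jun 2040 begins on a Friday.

Jun 29, 2040

Jun 2040 begins on a Friday, so the first Friday is Jun 1.
Jun 2040 has 30 days. Adding weeks: 1, 8, 15, 22, 29 — the last one ≤ 30 is the 29th.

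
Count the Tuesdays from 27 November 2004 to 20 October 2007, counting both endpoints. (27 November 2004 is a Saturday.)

27 November 2004 is a Saturday; the first Tuesday on or after it is 30 November 2004 (3 days later).
From 30 November 2004 to 20 October 2007: 31 + 365 + 365 + 293 = 1054 days (rest of 2004, 2005, 2006, to 20 October 2007 in 2007).
1054 ÷ 7 = 150 full weeks with remainder 4, so 150 more Tuesdays after the first → 151.

151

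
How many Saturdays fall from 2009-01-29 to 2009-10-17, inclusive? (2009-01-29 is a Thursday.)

38

2009-01-29 is a Thursday; the first Saturday on or after it is 2009-01-31 (2 days later).
From 2009-01-31 to 2009-10-17: 0 + 28 + 31 + 30 + 31 + 30 + 31 + 31 + 30 + 17 = 259 days (rest of January, February, March, April, May, June, July, August, September, October).
259 ÷ 7 = 37 full weeks with remainder 0, so 37 more Saturdays after the first → 38.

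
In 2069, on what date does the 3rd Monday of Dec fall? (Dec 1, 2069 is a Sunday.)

Dec 2069 begins on a Sunday, so the first Monday is Dec 2 (1 day later).
The 3rd Monday is 2 weeks later: 2 + 14 = 16.

Dec 16, 2069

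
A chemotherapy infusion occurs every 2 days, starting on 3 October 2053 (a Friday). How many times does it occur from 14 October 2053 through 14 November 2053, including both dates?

16

Occurrences land 2·i days after 3 October 2053 for i = 0, 1, 2, …
14 October 2053 is 11 days after the start; 11 ÷ 2 = 5 remainder 1; since the remainder is 1, round up to i = 6. First occurrence in the window: #7 on 15 October 2053 (6×2 = 12 days in).
14 November 2053 is 42 days after the start; 42 ÷ 2 = 21 remainder 0. Last occurrence in the window: #22 on 14 November 2053.
Occurrences #7 through #22: 16 in total.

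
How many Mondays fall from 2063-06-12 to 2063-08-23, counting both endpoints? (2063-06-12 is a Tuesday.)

2063-06-12 is a Tuesday; the first Monday on or after it is 2063-06-18 (6 days later).
From 2063-06-18 to 2063-08-23: 12 + 31 + 23 = 66 days (rest of June, July, August).
66 ÷ 7 = 9 full weeks with remainder 3, so 9 more Mondays after the first → 10.

10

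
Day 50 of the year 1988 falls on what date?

January has 31 days (50 − 31 = 19 remain).
19 into February → February 19.

1988-02-19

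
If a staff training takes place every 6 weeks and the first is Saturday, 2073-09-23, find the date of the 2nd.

The 2nd occurrence is 1 interval after the first: 1 × 42 = 42 days after 2073-09-23.
September has 30 days — 7 days to the end of September leaves 35.
October has 31 days (4 left).
4 days into November → 2073-11-04.

2073-11-04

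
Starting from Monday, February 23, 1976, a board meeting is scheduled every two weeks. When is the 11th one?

The 11th occurrence is 10 intervals after the first: 10 × 14 = 140 days after February 23, 1976.
February has 29 days — 6 days to the end of February leaves 134.
March has 31 days (103 left).
April has 30 days (73 left).
May has 31 days (42 left).
June has 30 days (12 left).
12 days into July → July 12, 1976.

July 12, 1976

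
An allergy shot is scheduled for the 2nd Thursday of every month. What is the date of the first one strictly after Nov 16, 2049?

Dec 9, 2049

Nov 2049 starts on a Monday; its first Thursday is the 4th, so the 2nd Thursday is the 11th — Nov 11, 2049.
That is not after Nov 16, 2049, so look at Dec 2049.
Dec 2049 starts on a Wednesday; its first Thursday is the 2nd, so the 2nd Thursday is the 9th — Dec 9, 2049.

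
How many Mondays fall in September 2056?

September 1, 2056 is a Friday; the first Monday on or after it is September 4, 2056 (3 days later).
From September 4, 2056 to September 30, 2056 is 30 − 4 = 26 days.
26 ÷ 7 = 3 full weeks with remainder 5, so 3 more Mondays after the first → 4.

4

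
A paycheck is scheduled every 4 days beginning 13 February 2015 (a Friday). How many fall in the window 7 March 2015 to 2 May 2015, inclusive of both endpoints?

Occurrences land 4·i days after 13 February 2015 for i = 0, 1, 2, …
7 March 2015 is 22 days after the start; 22 ÷ 4 = 5 remainder 2; since the remainder is 2, round up to i = 6. First occurrence in the window: #7 on 9 March 2015 (6×4 = 24 days in).
2 May 2015 is 78 days after the start; 78 ÷ 4 = 19 remainder 2. Last occurrence in the window: #20 on 30 April 2015.
Occurrences #7 through #20: 14 in total.

14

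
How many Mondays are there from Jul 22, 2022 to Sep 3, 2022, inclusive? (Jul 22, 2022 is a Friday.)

Jul 22, 2022 is a Friday; the first Monday on or after it is Jul 25, 2022 (3 days later).
From Jul 25, 2022 to Sep 3, 2022: 6 + 31 + 3 = 40 days (rest of Jul, Aug, Sep).
40 ÷ 7 = 5 full weeks with remainder 5, so 5 more Mondays after the first → 6.

6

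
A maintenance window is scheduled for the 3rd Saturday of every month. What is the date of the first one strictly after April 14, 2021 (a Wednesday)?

April 2021 starts on a Thursday; its first Saturday is the 3rd, so the 3rd Saturday is the 17th — April 17, 2021.
April 17, 2021 is after April 14, 2021, so that is the next one.

April 17, 2021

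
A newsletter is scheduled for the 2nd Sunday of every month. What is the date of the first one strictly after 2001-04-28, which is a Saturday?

2001-05-13

April 2001 starts on a Sunday; its first Sunday is the 1st, so the 2nd Sunday is the 8th — 2001-04-08.
That is not after 2001-04-28, so look at May 2001.
May 2001 starts on a Tuesday; its first Sunday is the 6th, so the 2nd Sunday is the 13th — 2001-05-13.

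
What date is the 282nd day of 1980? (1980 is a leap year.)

8 October 1980

January has 31 days (282 − 31 = 251 remain).
February has 29 days (251 − 29 = 222 remain).
March has 31 days (222 − 31 = 191 remain).
April has 30 days (191 − 30 = 161 remain).
May has 31 days (161 − 31 = 130 remain).
June has 30 days (130 − 30 = 100 remain).
July has 31 days (100 − 31 = 69 remain).
August has 31 days (69 − 31 = 38 remain).
September has 30 days (38 − 30 = 8 remain).
8 into October → October 8.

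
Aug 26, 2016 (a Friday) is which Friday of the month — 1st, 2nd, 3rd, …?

4th

Day 26 falls in week ⌈26/7⌉ of the month.
Days 1–7 hold the 1st Friday, 8–14 the 2nd, 15–21 the 3rd, 22–28 the 4th, 29–31 the 5th.
26 is in the range for the 4th.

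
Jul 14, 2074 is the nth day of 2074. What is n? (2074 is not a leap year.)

Days in months before Jul: 31 + 28 + 31 + 30 + 31 + 30 = 181.
Plus 14 days into Jul → day 195.

195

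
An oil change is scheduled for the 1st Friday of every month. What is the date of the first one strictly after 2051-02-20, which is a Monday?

2051-03-03

February 2051 starts on a Wednesday, so its 1st Friday is 2051-02-03 (2 days in).
That is not after 2051-02-20, so look at March 2051.
March 2051 starts on a Wednesday, so its 1st Friday is 2051-03-03 (2 days in).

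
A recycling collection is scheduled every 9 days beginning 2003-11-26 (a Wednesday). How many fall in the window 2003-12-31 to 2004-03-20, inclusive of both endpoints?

9

Occurrences land 9·i days after 2003-11-26 for i = 0, 1, 2, …
2003-12-31 is 35 days after the start; 35 ÷ 9 = 3 remainder 8; since the remainder is 8, round up to i = 4. First occurrence in the window: #5 on 2004-01-01 (4×9 = 36 days in).
2004-03-20 is 115 days after the start; 115 ÷ 9 = 12 remainder 7. Last occurrence in the window: #13 on 2004-03-13.
Occurrences #5 through #13: 9 in total.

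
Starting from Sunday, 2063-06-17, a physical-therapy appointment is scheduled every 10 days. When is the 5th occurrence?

The 5th occurrence is 4 intervals after the first: 4 × 10 = 40 days after 2063-06-17.
June has 30 days — 13 days to the end of June leaves 27.
27 days into July → 2063-07-27.

2063-07-27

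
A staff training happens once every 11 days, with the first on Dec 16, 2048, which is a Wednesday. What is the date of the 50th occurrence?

The 50th occurrence is 49 intervals after the first: 49 × 11 = 539 days after Dec 16, 2048.
Dec has 31 days — 15 days to the end of Dec leaves 524.
2049 has 365 days (159 left).
Jan has 31 days (128 left).
Feb has 28 days (100 left).
Mar has 31 days (69 left).
Apr has 30 days (39 left).
May has 31 days (8 left).
8 days into Jun → Jun 8, 2050.

Jun 8, 2050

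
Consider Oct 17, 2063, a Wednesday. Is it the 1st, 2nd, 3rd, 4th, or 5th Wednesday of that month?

3rd

Day 17 falls in week ⌈17/7⌉ of the month.
Days 1–7 hold the 1st Wednesday, 8–14 the 2nd, 15–21 the 3rd, 22–28 the 4th, 29–31 the 5th.
17 is in the range for the 3rd.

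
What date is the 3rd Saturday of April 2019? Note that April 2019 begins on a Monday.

April 2019 begins on a Monday, so the first Saturday is April 6 (5 days later).
The 3rd Saturday is 2 weeks later: 6 + 14 = 20.

20 April 2019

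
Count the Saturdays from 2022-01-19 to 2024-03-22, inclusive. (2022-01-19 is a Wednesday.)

2022-01-19 is a Wednesday; the first Saturday on or after it is 2022-01-22 (3 days later).
From 2022-01-22 to 2024-03-22: 343 + 365 + 82 = 790 days (rest of 2022, 2023, to 2024-03-22 in 2024).
790 ÷ 7 = 112 full weeks with remainder 6, so 112 more Saturdays after the first → 113.

113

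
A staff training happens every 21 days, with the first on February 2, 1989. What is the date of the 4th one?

April 6, 1989

The 4th occurrence is 3 intervals after the first: 3 × 21 = 63 days after February 2, 1989.
February has 28 days — 26 days to the end of February leaves 37.
March has 31 days (6 left).
6 days into April → April 6, 1989.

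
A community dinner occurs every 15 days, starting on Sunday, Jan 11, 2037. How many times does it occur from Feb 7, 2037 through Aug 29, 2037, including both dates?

Occurrences land 15·i days after Jan 11, 2037 for i = 0, 1, 2, …
Feb 7, 2037 is 27 days after the start; 27 ÷ 15 = 1 remainder 12; since the remainder is 12, round up to i = 2. First occurrence in the window: #3 on Feb 10, 2037 (2×15 = 30 days in).
Aug 29, 2037 is 230 days after the start; 230 ÷ 15 = 15 remainder 5. Last occurrence in the window: #16 on Aug 24, 2037.
Occurrences #3 through #16: 14 in total.

14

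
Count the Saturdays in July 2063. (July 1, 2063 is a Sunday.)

4

July 1, 2063 is a Sunday; the first Saturday on or after it is July 7, 2063 (6 days later).
From July 7, 2063 to July 31, 2063 is 31 − 7 = 24 days.
24 ÷ 7 = 3 full weeks with remainder 3, so 3 more Saturdays after the first → 4.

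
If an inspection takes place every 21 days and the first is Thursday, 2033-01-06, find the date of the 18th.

The 18th occurrence is 17 intervals after the first: 17 × 21 = 357 days after 2033-01-06.
January has 31 days — 25 days to the end of January leaves 332.
February has 28 days (304 left).
March has 31 days (273 left).
April has 30 days (243 left).
May has 31 days (212 left).
June has 30 days (182 left).
July has 31 days (151 left).
August has 31 days (120 left).
September has 30 days (90 left).
October has 31 days (59 left).
November has 30 days (29 left).
29 days into December → 2033-12-29.

2033-12-29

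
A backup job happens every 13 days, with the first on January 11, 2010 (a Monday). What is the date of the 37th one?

The 37th occurrence is 36 intervals after the first: 36 × 13 = 468 days after January 11, 2010.
January has 31 days — 20 days to the end of January leaves 448.
From end of January to end of 2010 is 334 days (114 left).
January has 31 days (83 left).
February has 28 days (55 left).
March has 31 days (24 left).
24 days into April → April 24, 2011.

April 24, 2011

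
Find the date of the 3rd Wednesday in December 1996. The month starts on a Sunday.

December 18, 1996

December 1996 begins on a Sunday, so the first Wednesday is December 4 (3 days later).
The 3rd Wednesday is 2 weeks later: 4 + 14 = 18.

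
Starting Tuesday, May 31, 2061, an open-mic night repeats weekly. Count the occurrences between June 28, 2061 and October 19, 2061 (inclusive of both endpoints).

17

Occurrences land 7·i days after May 31, 2061 for i = 0, 1, 2, …
June 28, 2061 is 28 days after the start; 28 ÷ 7 = 4 remainder 0. First occurrence in the window: #5 on June 28, 2061 (4×7 = 28 days in).
October 19, 2061 is 141 days after the start; 141 ÷ 7 = 20 remainder 1. Last occurrence in the window: #21 on October 18, 2061.
Occurrences #5 through #21: 17 in total.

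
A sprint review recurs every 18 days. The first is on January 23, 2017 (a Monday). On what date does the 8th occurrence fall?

The 8th occurrence is 7 intervals after the first: 7 × 18 = 126 days after January 23, 2017.
January has 31 days — 8 days to the end of January leaves 118.
February has 28 days (90 left).
March has 31 days (59 left).
April has 30 days (29 left).
29 days into May → May 29, 2017.

May 29, 2017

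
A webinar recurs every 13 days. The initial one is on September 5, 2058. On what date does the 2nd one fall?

September 18, 2058

The 2nd occurrence is 1 interval after the first: 1 × 13 = 13 days after September 5, 2058.
13 days later is September 18, 2058.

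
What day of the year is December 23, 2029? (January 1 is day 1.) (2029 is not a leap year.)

357

Days in months before December: 31 + 28 + 31 + 30 + 31 + 30 + 31 + 31 + 30 + 31 + 30 = 334.
Plus 23 days into December → day 357.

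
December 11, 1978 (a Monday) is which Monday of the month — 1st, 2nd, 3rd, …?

2nd

Day 11 falls in week ⌈11/7⌉ of the month.
Days 1–7 hold the 1st Monday, 8–14 the 2nd, 15–21 the 3rd, 22–28 the 4th, 29–31 the 5th.
11 is in the range for the 2nd.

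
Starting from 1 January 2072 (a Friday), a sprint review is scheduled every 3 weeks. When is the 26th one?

The 26th occurrence is 25 intervals after the first: 25 × 21 = 525 days after 1 January 2072.
January has 31 days — 30 days to the end of January leaves 495.
From end of January to end of 2072 is 335 days (160 left).
January has 31 days (129 left).
February has 28 days (101 left).
March has 31 days (70 left).
April has 30 days (40 left).
May has 31 days (9 left).
9 days into June → 9 June 2073.

9 June 2073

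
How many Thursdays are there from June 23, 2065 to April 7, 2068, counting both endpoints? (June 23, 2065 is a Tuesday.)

June 23, 2065 is a Tuesday; the first Thursday on or after it is June 25, 2065 (2 days later).
From June 25, 2065 to April 7, 2068: 189 + 365 + 365 + 98 = 1017 days (rest of 2065, 2066, 2067, to April 7, 2068 in 2068).
1017 ÷ 7 = 145 full weeks with remainder 2, so 145 more Thursdays after the first → 146.

146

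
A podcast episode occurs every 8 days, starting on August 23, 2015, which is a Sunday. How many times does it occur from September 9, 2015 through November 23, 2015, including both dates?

Occurrences land 8·i days after August 23, 2015 for i = 0, 1, 2, …
September 9, 2015 is 17 days after the start; 17 ÷ 8 = 2 remainder 1; since the remainder is 1, round up to i = 3. First occurrence in the window: #4 on September 16, 2015 (3×8 = 24 days in).
November 23, 2015 is 92 days after the start; 92 ÷ 8 = 11 remainder 4. Last occurrence in the window: #12 on November 19, 2015.
Occurrences #4 through #12: 9 in total.

9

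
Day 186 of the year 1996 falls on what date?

January has 31 days (186 − 31 = 155 remain).
February has 29 days (155 − 29 = 126 remain).
March has 31 days (126 − 31 = 95 remain).
April has 30 days (95 − 30 = 65 remain).
May has 31 days (65 − 31 = 34 remain).
June has 30 days (34 − 30 = 4 remain).
4 into July → July 4.

4 July 1996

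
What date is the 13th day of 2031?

13 January 2031

13 into January → January 13.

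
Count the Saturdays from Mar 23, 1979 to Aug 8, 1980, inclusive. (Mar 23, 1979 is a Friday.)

72

Mar 23, 1979 is a Friday; the first Saturday on or after it is Mar 24, 1979 (1 day later).
From Mar 24, 1979 to Aug 8, 1980: 282 + 221 = 503 days (rest of 1979, to Aug 8, 1980 in 1980).
503 ÷ 7 = 71 full weeks with remainder 6, so 71 more Saturdays after the first → 72.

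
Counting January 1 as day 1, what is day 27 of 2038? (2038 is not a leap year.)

Jan 27, 2038

27 into Jan → Jan 27.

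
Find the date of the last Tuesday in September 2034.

2034-09-26

The first Tuesday of September 2034 is September 5.
September 2034 has 30 days. Adding weeks: 5, 12, 19, 26 — the last one ≤ 30 is the 26th.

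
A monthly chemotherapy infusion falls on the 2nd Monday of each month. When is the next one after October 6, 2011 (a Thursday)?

October 10, 2011

October 2011 starts on a Saturday; its first Monday is the 3rd, so the 2nd Monday is the 10th — October 10, 2011.
October 10, 2011 is after October 6, 2011, so that is the next one.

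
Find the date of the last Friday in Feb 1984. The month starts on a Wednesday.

Feb 1984 begins on a Wednesday, so the first Friday is Feb 3 (2 days later).
Feb 1984 has 29 days. Adding weeks: 3, 10, 17, 24 — the last one ≤ 29 is the 24th.

Feb 24, 1984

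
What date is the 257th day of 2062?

January has 31 days (257 − 31 = 226 remain).
February has 28 days (226 − 28 = 198 remain).
March has 31 days (198 − 31 = 167 remain).
April has 30 days (167 − 30 = 137 remain).
May has 31 days (137 − 31 = 106 remain).
June has 30 days (106 − 30 = 76 remain).
July has 31 days (76 − 31 = 45 remain).
August has 31 days (45 − 31 = 14 remain).
14 into September → September 14.

14 September 2062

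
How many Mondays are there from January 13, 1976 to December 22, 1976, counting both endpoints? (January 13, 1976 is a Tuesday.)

January 13, 1976 is a Tuesday; the first Monday on or after it is January 19, 1976 (6 days later).
From January 19, 1976 to December 22, 1976: 12 + 29 + 31 + 30 + 31 + 30 + 31 + 31 + 30 + 31 + 30 + 22 = 338 days (rest of January, February, March, April, May, June, July, August, September, October, November, December).
338 ÷ 7 = 48 full weeks with remainder 2, so 48 more Mondays after the first → 49.

49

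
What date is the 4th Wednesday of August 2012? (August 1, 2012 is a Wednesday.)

August 2012 begins on a Wednesday, so the first Wednesday is August 1.
The 4th Wednesday is 3 weeks later: 1 + 21 = 22.

2012-08-22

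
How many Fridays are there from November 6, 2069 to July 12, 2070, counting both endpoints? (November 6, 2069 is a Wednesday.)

November 6, 2069 is a Wednesday; the first Friday on or after it is November 8, 2069 (2 days later).
From November 8, 2069 to July 12, 2070: 22 + 31 + 31 + 28 + 31 + 30 + 31 + 30 + 12 = 246 days (rest of November, December, January, February, March, April, May, June, July).
246 ÷ 7 = 35 full weeks with remainder 1, so 35 more Fridays after the first → 36.

36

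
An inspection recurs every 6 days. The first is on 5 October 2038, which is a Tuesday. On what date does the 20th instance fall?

The 20th occurrence is 19 intervals after the first: 19 × 6 = 114 days after 5 October 2038.
October has 31 days — 26 days to the end of October leaves 88.
November has 30 days (58 left).
December has 31 days (27 left).
27 days into January → 27 January 2039.

27 January 2039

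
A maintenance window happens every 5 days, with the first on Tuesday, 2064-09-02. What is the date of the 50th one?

2065-05-05

The 50th occurrence is 49 intervals after the first: 49 × 5 = 245 days after 2064-09-02.
September has 30 days — 28 days to the end of September leaves 217.
October has 31 days (186 left).
November has 30 days (156 left).
December has 31 days (125 left).
January has 31 days (94 left).
February has 28 days (66 left).
March has 31 days (35 left).
April has 30 days (5 left).
5 days into May → 2065-05-05.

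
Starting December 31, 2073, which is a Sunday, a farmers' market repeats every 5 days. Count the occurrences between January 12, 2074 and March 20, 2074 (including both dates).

13

Occurrences land 5·i days after December 31, 2073 for i = 0, 1, 2, …
January 12, 2074 is 12 days after the start; 12 ÷ 5 = 2 remainder 2; since the remainder is 2, round up to i = 3. First occurrence in the window: #4 on January 15, 2074 (3×5 = 15 days in).
March 20, 2074 is 79 days after the start; 79 ÷ 5 = 15 remainder 4. Last occurrence in the window: #16 on March 16, 2074.
Occurrences #4 through #16: 13 in total.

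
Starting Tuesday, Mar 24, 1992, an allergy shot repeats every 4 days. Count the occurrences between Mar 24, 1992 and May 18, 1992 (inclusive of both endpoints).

14

Occurrences land 4·i days after Mar 24, 1992 for i = 0, 1, 2, …
The window opens on the start date, so the first occurrence inside is #1 on Mar 24, 1992.
May 18, 1992 is 55 days after the start; 55 ÷ 4 = 13 remainder 3. Last occurrence in the window: #14 on May 15, 1992.
Occurrences #1 through #14: 14 in total.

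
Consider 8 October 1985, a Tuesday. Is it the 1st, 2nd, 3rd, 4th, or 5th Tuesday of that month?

Day 8 falls in week ⌈8/7⌉ of the month.
Days 1–7 hold the 1st Tuesday, 8–14 the 2nd, 15–21 the 3rd, 22–28 the 4th, 29–31 the 5th.
8 is in the range for the 2nd.

2nd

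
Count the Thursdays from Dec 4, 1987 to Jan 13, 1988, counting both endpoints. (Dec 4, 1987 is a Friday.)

Dec 4, 1987 is a Friday; the first Thursday on or after it is Dec 10, 1987 (6 days later).
From Dec 10, 1987 to Jan 13, 1988: 21 + 13 = 34 days (rest of Dec, Jan).
34 ÷ 7 = 4 full weeks with remainder 6, so 4 more Thursdays after the first → 5.

5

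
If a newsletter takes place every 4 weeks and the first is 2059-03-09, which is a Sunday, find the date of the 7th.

The 7th occurrence is 6 intervals after the first: 6 × 28 = 168 days after 2059-03-09.
March has 31 days — 22 days to the end of March leaves 146.
April has 30 days (116 left).
May has 31 days (85 left).
June has 30 days (55 left).
July has 31 days (24 left).
24 days into August → 2059-08-24.

2059-08-24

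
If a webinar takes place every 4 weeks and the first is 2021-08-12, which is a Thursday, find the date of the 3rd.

The 3rd occurrence is 2 intervals after the first: 2 × 28 = 56 days after 2021-08-12.
August has 31 days — 19 days to the end of August leaves 37.
September has 30 days (7 left).
7 days into October → 2021-10-07.

2021-10-07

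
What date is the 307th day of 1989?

1989-11-03

January has 31 days (307 − 31 = 276 remain).
February has 28 days (276 − 28 = 248 remain).
March has 31 days (248 − 31 = 217 remain).
April has 30 days (217 − 30 = 187 remain).
May has 31 days (187 − 31 = 156 remain).
June has 30 days (156 − 30 = 126 remain).
July has 31 days (126 − 31 = 95 remain).
August has 31 days (95 − 31 = 64 remain).
September has 30 days (64 − 30 = 34 remain).
October has 31 days (34 − 31 = 3 remain).
3 into November → November 3.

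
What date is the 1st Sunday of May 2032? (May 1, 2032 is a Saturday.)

2032-05-02

May 2032 begins on a Saturday, so the first Sunday is May 2 (1 day later).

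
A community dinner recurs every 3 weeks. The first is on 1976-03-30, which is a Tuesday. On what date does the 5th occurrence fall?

The 5th occurrence is 4 intervals after the first: 4 × 21 = 84 days after 1976-03-30.
March has 31 days — 1 day to the end of March leaves 83.
April has 30 days (53 left).
May has 31 days (22 left).
22 days into June → 1976-06-22.

1976-06-22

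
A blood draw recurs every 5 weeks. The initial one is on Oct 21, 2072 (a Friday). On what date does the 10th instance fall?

Sep 1, 2073

The 10th occurrence is 9 intervals after the first: 9 × 35 = 315 days after Oct 21, 2072.
Oct has 31 days — 10 days to the end of Oct leaves 305.
Nov has 30 days (275 left).
Dec has 31 days (244 left).
Jan has 31 days (213 left).
Feb has 28 days (185 left).
Mar has 31 days (154 left).
Apr has 30 days (124 left).
May has 31 days (93 left).
Jun has 30 days (63 left).
Jul has 31 days (32 left).
Aug has 31 days (1 left).
1 day into Sep → Sep 1, 2073.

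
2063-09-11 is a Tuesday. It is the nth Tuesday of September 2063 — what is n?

Day 11 falls in week ⌈11/7⌉ of the month.
Days 1–7 hold the 1st Tuesday, 8–14 the 2nd, 15–21 the 3rd, 22–28 the 4th, 29–31 the 5th.
11 is in the range for the 2nd.

2nd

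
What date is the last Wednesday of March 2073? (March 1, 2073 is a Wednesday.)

March 29, 2073

March 2073 begins on a Wednesday, so the first Wednesday is March 1.
March 2073 has 31 days. Adding weeks: 1, 8, 15, 22, 29 — the last one ≤ 31 is the 29th.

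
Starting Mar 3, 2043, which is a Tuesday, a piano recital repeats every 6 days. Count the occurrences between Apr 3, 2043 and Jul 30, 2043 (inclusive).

19

Occurrences land 6·i days after Mar 3, 2043 for i = 0, 1, 2, …
Apr 3, 2043 is 31 days after the start; 31 ÷ 6 = 5 remainder 1; since the remainder is 1, round up to i = 6. First occurrence in the window: #7 on Apr 8, 2043 (6×6 = 36 days in).
Jul 30, 2043 is 149 days after the start; 149 ÷ 6 = 24 remainder 5. Last occurrence in the window: #25 on Jul 25, 2043.
Occurrences #7 through #25: 19 in total.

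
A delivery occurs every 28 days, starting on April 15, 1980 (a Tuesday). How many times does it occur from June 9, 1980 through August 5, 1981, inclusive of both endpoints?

Occurrences land 28·i days after April 15, 1980 for i = 0, 1, 2, …
June 9, 1980 is 55 days after the start; 55 ÷ 28 = 1 remainder 27; since the remainder is 27, round up to i = 2. First occurrence in the window: #3 on June 10, 1980 (2×28 = 56 days in).
August 5, 1981 is 477 days after the start; 477 ÷ 28 = 17 remainder 1. Last occurrence in the window: #18 on August 4, 1981.
Occurrences #3 through #18: 16 in total.

16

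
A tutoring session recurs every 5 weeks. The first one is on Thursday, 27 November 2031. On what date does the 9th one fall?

The 9th occurrence is 8 intervals after the first: 8 × 35 = 280 days after 27 November 2031.
November has 30 days — 3 days to the end of November leaves 277.
December has 31 days (246 left).
January has 31 days (215 left).
February has 29 days (186 left).
March has 31 days (155 left).
April has 30 days (125 left).
May has 31 days (94 left).
June has 30 days (64 left).
July has 31 days (33 left).
August has 31 days (2 left).
2 days into September → 2 September 2032.

2 September 2032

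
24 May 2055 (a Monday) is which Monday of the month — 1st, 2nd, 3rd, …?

4th

Day 24 falls in week ⌈24/7⌉ of the month.
Days 1–7 hold the 1st Monday, 8–14 the 2nd, 15–21 the 3rd, 22–28 the 4th, 29–31 the 5th.
24 is in the range for the 4th.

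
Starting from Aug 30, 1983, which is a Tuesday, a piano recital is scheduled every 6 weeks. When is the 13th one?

The 13th occurrence is 12 intervals after the first: 12 × 42 = 504 days after Aug 30, 1983.
Aug has 31 days — 1 day to the end of Aug leaves 503.
From end of Aug to end of 1983 is 122 days (381 left).
1984 has 366 days (15 left).
15 days into Jan → Jan 15, 1985.

Jan 15, 1985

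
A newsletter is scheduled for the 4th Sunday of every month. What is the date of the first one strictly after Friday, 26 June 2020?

June 2020 starts on a Monday; its first Sunday is the 7th, so the 4th Sunday is the 28th — 28 June 2020.
28 June 2020 is after 26 June 2020, so that is the next one.

28 June 2020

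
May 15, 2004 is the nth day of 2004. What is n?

136

Days in months before May: 31 + 29 + 31 + 30 = 121.
Plus 15 days into May → day 136.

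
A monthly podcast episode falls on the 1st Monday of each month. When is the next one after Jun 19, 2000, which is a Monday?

Jun 2000 starts on a Thursday, so its 1st Monday is Jun 5, 2000 (4 days in).
That is not after Jun 19, 2000, so look at Jul 2000.
Jul 2000 starts on a Saturday, so its 1st Monday is Jul 3, 2000 (2 days in).

Jul 3, 2000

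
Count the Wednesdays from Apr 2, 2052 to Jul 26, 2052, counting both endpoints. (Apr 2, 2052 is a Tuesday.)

Apr 2, 2052 is a Tuesday; the first Wednesday on or after it is Apr 3, 2052 (1 day later).
From Apr 3, 2052 to Jul 26, 2052: 27 + 31 + 30 + 26 = 114 days (rest of Apr, May, Jun, Jul).
114 ÷ 7 = 16 full weeks with remainder 2, so 16 more Wednesdays after the first → 17.

17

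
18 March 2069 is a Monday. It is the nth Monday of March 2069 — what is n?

3rd

Day 18 falls in week ⌈18/7⌉ of the month.
Days 1–7 hold the 1st Monday, 8–14 the 2nd, 15–21 the 3rd, 22–28 the 4th, 29–31 the 5th.
18 is in the range for the 3rd.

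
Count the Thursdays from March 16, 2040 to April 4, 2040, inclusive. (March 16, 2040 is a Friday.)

March 16, 2040 is a Friday; the first Thursday on or after it is March 22, 2040 (6 days later).
From March 22, 2040 to April 4, 2040: 9 + 4 = 13 days (rest of March, April).
13 ÷ 7 = 1 full weeks with remainder 6, so 1 more Thursdays after the first → 2.

2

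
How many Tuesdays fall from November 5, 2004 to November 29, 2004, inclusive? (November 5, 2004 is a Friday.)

November 5, 2004 is a Friday; the first Tuesday on or after it is November 9, 2004 (4 days later).
From November 9, 2004 to November 29, 2004 is 29 − 9 = 20 days.
20 ÷ 7 = 2 full weeks with remainder 6, so 2 more Tuesdays after the first → 3.

3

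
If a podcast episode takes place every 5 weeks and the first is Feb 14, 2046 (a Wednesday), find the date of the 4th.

The 4th occurrence is 3 intervals after the first: 3 × 35 = 105 days after Feb 14, 2046.
Feb has 28 days — 14 days to the end of Feb leaves 91.
Mar has 31 days (60 left).
Apr has 30 days (30 left).
30 days into May → May 30, 2046.

May 30, 2046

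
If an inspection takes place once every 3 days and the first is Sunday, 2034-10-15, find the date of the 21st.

2034-12-14

The 21st occurrence is 20 intervals after the first: 20 × 3 = 60 days after 2034-10-15.
October has 31 days — 16 days to the end of October leaves 44.
November has 30 days (14 left).
14 days into December → 2034-12-14.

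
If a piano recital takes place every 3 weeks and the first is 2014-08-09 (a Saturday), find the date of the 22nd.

The 22nd occurrence is 21 intervals after the first: 21 × 21 = 441 days after 2014-08-09.
August has 31 days — 22 days to the end of August leaves 419.
From end of August to end of 2014 is 122 days (297 left).
January has 31 days (266 left).
February has 28 days (238 left).
March has 31 days (207 left).
April has 30 days (177 left).
May has 31 days (146 left).
June has 30 days (116 left).
July has 31 days (85 left).
August has 31 days (54 left).
September has 30 days (24 left).
24 days into October → 2015-10-24.

2015-10-24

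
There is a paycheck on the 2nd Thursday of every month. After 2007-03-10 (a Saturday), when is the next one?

March 2007 starts on a Thursday; its first Thursday is the 1st, so the 2nd Thursday is the 8th — 2007-03-08.
That is not after 2007-03-10, so look at April 2007.
April 2007 starts on a Sunday; its first Thursday is the 5th, so the 2nd Thursday is the 12th — 2007-04-12.

2007-04-12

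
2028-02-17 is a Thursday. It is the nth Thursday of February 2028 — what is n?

3rd

Day 17 falls in week ⌈17/7⌉ of the month.
Days 1–7 hold the 1st Thursday, 8–14 the 2nd, 15–21 the 3rd, 22–28 the 4th, 29–31 the 5th.
17 is in the range for the 3rd.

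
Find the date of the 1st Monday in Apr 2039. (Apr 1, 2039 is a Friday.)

Apr 2039 begins on a Friday, so the first Monday is Apr 4 (3 days later).

Apr 4, 2039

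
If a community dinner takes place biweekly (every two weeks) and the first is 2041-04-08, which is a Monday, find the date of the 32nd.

2042-06-16

The 32nd occurrence is 31 intervals after the first: 31 × 14 = 434 days after 2041-04-08.
April has 30 days — 22 days to the end of April leaves 412.
From end of April to end of 2041 is 245 days (167 left).
January has 31 days (136 left).
February has 28 days (108 left).
March has 31 days (77 left).
April has 30 days (47 left).
May has 31 days (16 left).
16 days into June → 2042-06-16.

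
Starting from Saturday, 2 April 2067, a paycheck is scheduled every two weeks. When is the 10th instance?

6 August 2067

The 10th occurrence is 9 intervals after the first: 9 × 14 = 126 days after 2 April 2067.
April has 30 days — 28 days to the end of April leaves 98.
May has 31 days (67 left).
June has 30 days (37 left).
July has 31 days (6 left).
6 days into August → 6 August 2067.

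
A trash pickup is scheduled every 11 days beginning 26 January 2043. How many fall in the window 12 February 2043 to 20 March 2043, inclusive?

3

Occurrences land 11·i days after 26 January 2043 for i = 0, 1, 2, …
12 February 2043 is 17 days after the start; 17 ÷ 11 = 1 remainder 6; since the remainder is 6, round up to i = 2. First occurrence in the window: #3 on 17 February 2043 (2×11 = 22 days in).
20 March 2043 is 53 days after the start; 53 ÷ 11 = 4 remainder 9. Last occurrence in the window: #5 on 11 March 2043.
Occurrences #3 through #5: 3 in total.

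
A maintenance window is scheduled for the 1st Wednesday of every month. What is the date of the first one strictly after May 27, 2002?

Jun 5, 2002

May 2002 starts on a Wednesday, so its 1st Wednesday is May 1, 2002.
That is not after May 27, 2002, so look at Jun 2002.
Jun 2002 starts on a Saturday, so its 1st Wednesday is Jun 5, 2002 (4 days in).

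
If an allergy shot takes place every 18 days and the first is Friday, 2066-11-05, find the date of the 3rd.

2066-12-11

The 3rd occurrence is 2 intervals after the first: 2 × 18 = 36 days after 2066-11-05.
November has 30 days — 25 days to the end of November leaves 11.
11 days into December → 2066-12-11.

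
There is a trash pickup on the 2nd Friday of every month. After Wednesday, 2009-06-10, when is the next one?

June 2009 starts on a Monday; its first Friday is the 5th, so the 2nd Friday is the 12th — 2009-06-12.
2009-06-12 is after 2009-06-10, so that is the next one.

2009-06-12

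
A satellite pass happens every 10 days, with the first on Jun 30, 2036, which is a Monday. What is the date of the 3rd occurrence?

The 3rd occurrence is 2 intervals after the first: 2 × 10 = 20 days after Jun 30, 2036.
Jun has 30 days — 0 days to the end of Jun leaves 20.
20 days into Jul → Jul 20, 2036.

Jul 20, 2036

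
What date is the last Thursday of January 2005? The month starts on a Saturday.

January 2005 begins on a Saturday, so the first Thursday is January 6 (5 days later).
January 2005 has 31 days. Adding weeks: 6, 13, 20, 27 — the last one ≤ 31 is the 27th.

2005-01-27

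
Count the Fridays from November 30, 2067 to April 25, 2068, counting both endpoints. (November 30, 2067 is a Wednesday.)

November 30, 2067 is a Wednesday; the first Friday on or after it is December 2, 2067 (2 days later).
From December 2, 2067 to April 25, 2068: 29 + 31 + 29 + 31 + 25 = 145 days (rest of December, January, February, March, April).
145 ÷ 7 = 20 full weeks with remainder 5, so 20 more Fridays after the first → 21.

21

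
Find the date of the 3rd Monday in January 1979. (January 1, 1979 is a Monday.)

January 1979 begins on a Monday, so the first Monday is January 1.
The 3rd Monday is 2 weeks later: 1 + 14 = 15.

January 15, 1979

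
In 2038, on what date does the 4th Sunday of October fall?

October 24, 2038

October 2038 begins on a Friday, so the first Sunday is October 3 (2 days later).
The 4th Sunday is 3 weeks later: 3 + 21 = 24.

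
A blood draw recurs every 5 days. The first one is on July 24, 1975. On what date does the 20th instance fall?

October 27, 1975

The 20th occurrence is 19 intervals after the first: 19 × 5 = 95 days after July 24, 1975.
July has 31 days — 7 days to the end of July leaves 88.
August has 31 days (57 left).
September has 30 days (27 left).
27 days into October → October 27, 1975.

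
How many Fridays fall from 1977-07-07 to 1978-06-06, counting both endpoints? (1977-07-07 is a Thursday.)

48

1977-07-07 is a Thursday; the first Friday on or after it is 1977-07-08 (1 day later).
From 1977-07-08 to 1978-06-06: 176 + 157 = 333 days (rest of 1977, to 1978-06-06 in 1978).
333 ÷ 7 = 47 full weeks with remainder 4, so 47 more Fridays after the first → 48.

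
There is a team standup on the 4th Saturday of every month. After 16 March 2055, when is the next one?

March 2055 starts on a Monday; its first Saturday is the 6th, so the 4th Saturday is the 27th — 27 March 2055.
27 March 2055 is after 16 March 2055, so that is the next one.

27 March 2055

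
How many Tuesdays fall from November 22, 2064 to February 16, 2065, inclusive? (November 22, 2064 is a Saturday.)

12

November 22, 2064 is a Saturday; the first Tuesday on or after it is November 25, 2064 (3 days later).
From November 25, 2064 to February 16, 2065: 5 + 31 + 31 + 16 = 83 days (rest of November, December, January, February).
83 ÷ 7 = 11 full weeks with remainder 6, so 11 more Tuesdays after the first → 12.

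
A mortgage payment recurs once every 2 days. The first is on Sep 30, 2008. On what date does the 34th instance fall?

The 34th occurrence is 33 intervals after the first: 33 × 2 = 66 days after Sep 30, 2008.
Sep has 30 days — 0 days to the end of Sep leaves 66.
Oct has 31 days (35 left).
Nov has 30 days (5 left).
5 days into Dec → Dec 5, 2008.

Dec 5, 2008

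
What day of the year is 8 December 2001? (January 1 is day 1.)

Days in months before December: 31 + 28 + 31 + 30 + 31 + 30 + 31 + 31 + 30 + 31 + 30 = 334.
Plus 8 days into December → day 342.

342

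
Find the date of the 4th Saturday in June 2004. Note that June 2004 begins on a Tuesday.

June 2004 begins on a Tuesday, so the first Saturday is June 5 (4 days later).
The 4th Saturday is 3 weeks later: 5 + 21 = 26.

June 26, 2004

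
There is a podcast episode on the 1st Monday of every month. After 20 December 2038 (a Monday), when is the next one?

3 January 2039

December 2038 starts on a Wednesday, so its 1st Monday is 6 December 2038 (5 days in).
That is not after 20 December 2038, so look at January 2039.
January 2039 starts on a Saturday, so its 1st Monday is 3 January 2039 (2 days in).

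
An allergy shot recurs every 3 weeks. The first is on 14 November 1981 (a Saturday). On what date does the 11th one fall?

The 11th occurrence is 10 intervals after the first: 10 × 21 = 210 days after 14 November 1981.
November has 30 days — 16 days to the end of November leaves 194.
December has 31 days (163 left).
January has 31 days (132 left).
February has 28 days (104 left).
March has 31 days (73 left).
April has 30 days (43 left).
May has 31 days (12 left).
12 days into June → 12 June 1982.

12 June 1982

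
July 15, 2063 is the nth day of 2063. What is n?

196

Days in months before July: 31 + 28 + 31 + 30 + 31 + 30 = 181.
Plus 15 days into July → day 196.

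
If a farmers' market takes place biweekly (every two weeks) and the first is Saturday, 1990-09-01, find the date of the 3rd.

The 3rd occurrence is 2 intervals after the first: 2 × 14 = 28 days after 1990-09-01.
28 days later is 1990-09-29.

1990-09-29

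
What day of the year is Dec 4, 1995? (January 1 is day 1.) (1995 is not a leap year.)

338

Days in months before Dec: 31 + 28 + 31 + 30 + 31 + 30 + 31 + 31 + 30 + 31 + 30 = 334.
Plus 4 days into Dec → day 338.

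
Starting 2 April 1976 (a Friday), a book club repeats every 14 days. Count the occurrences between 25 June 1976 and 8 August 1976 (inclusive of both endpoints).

Occurrences land 14·i days after 2 April 1976 for i = 0, 1, 2, …
25 June 1976 is 84 days after the start; 84 ÷ 14 = 6 remainder 0. First occurrence in the window: #7 on 25 June 1976 (6×14 = 84 days in).
8 August 1976 is 128 days after the start; 128 ÷ 14 = 9 remainder 2. Last occurrence in the window: #10 on 6 August 1976.
Occurrences #7 through #10: 4 in total.

4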